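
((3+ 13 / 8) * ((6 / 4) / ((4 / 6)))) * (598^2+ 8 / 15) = 148852887 / 40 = 3721322.18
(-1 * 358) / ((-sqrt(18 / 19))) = 179 * sqrt(38) / 3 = 367.81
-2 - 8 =-10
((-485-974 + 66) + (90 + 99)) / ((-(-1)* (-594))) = 602 / 297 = 2.03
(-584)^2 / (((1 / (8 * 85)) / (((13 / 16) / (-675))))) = -279160.65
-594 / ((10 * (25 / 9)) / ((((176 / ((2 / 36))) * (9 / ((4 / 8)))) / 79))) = -152425152 / 9875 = -15435.46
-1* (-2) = 2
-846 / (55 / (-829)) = 701334 / 55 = 12751.53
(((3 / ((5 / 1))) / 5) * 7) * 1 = 21 / 25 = 0.84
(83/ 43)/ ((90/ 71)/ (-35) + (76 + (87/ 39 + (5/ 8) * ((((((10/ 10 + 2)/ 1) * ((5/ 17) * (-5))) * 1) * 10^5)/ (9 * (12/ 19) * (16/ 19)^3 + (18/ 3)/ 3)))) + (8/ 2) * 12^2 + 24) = -0.00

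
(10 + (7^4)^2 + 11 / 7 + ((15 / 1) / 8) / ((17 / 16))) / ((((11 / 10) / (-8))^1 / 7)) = -54881032480 / 187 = -293481457.11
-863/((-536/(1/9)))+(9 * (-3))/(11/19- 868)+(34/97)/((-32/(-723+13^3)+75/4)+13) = 159466401632233/721334565155880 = 0.22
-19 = -19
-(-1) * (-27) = -27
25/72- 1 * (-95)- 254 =-11423/72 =-158.65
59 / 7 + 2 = 73 / 7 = 10.43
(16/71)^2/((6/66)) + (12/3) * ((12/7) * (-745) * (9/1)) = -1622375728/35287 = -45976.58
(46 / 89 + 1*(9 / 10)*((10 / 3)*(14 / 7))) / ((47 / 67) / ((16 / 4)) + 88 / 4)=155440 / 528927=0.29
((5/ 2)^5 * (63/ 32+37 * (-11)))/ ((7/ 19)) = -769559375/ 7168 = -107360.40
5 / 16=0.31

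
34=34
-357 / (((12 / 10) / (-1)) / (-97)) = -57715 / 2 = -28857.50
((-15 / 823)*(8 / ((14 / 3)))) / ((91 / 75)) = -13500 / 524251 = -0.03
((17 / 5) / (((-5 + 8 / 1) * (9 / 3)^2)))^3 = 0.00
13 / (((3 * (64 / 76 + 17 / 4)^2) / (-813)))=-135.87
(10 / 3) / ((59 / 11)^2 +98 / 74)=22385 / 202089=0.11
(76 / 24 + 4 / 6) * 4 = 46 / 3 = 15.33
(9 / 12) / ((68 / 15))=45 / 272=0.17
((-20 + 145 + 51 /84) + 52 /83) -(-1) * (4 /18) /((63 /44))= 3398849 /26892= 126.39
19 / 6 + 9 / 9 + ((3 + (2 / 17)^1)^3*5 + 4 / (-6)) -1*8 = 1444553 / 9826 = 147.01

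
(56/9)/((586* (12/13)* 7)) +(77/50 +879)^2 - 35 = 15333806123119/19777500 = 775315.69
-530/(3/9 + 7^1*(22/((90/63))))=-3975/811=-4.90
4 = 4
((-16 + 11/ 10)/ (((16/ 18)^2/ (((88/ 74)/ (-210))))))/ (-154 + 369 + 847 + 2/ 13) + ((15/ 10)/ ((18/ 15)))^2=8941255289/ 5722035200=1.56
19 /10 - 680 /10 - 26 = -921 /10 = -92.10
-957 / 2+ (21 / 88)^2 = -3705063 / 7744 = -478.44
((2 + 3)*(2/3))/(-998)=-5/1497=-0.00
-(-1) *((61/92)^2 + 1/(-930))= 1726033/3935760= 0.44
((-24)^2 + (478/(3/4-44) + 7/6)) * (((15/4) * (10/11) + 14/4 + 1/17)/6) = 765677981/1164636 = 657.44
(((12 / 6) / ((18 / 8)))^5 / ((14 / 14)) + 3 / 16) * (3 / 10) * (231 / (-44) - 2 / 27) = -80665025 / 68024448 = -1.19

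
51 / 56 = 0.91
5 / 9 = 0.56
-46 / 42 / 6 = -23 / 126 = -0.18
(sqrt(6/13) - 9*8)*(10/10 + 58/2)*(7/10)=-1512 + 21*sqrt(78)/13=-1497.73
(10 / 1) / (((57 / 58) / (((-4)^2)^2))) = 148480 / 57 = 2604.91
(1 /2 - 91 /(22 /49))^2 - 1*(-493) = 5005829 /121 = 41370.49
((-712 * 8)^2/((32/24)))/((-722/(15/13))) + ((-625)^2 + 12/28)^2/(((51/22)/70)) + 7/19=4607565984402.56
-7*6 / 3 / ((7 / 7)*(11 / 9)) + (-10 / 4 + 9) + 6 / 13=-1285 / 286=-4.49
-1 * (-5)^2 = -25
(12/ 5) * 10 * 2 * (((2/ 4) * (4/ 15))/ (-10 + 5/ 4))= -128/ 175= -0.73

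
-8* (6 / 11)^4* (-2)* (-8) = -165888 / 14641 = -11.33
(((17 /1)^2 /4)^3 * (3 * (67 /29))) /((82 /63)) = 305654036247 /152192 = 2008344.96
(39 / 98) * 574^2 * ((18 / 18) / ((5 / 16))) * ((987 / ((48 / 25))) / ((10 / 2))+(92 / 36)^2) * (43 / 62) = 133160971411 / 4185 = 31818631.16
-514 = -514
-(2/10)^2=-1/25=-0.04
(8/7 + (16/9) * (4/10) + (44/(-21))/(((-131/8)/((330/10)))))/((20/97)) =6080542/206325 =29.47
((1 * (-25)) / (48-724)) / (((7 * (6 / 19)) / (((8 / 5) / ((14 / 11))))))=1045 / 49686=0.02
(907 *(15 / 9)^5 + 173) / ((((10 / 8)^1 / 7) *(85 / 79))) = 61608.60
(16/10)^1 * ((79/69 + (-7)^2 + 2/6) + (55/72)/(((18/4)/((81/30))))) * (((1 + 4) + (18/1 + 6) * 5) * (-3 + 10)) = 4920475/69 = 71311.23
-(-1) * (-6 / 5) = -6 / 5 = -1.20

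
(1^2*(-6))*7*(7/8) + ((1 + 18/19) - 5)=-3025/76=-39.80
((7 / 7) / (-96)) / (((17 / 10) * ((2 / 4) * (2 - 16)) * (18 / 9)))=5 / 11424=0.00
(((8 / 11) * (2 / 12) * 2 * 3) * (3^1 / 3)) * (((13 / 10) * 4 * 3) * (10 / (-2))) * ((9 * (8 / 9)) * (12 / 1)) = -59904 / 11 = -5445.82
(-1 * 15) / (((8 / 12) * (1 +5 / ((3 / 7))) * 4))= -135 / 304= -0.44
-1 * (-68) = 68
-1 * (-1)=1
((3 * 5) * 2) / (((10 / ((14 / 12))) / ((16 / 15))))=56 / 15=3.73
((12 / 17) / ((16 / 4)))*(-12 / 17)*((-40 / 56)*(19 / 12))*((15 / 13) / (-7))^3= -961875 / 1524474133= -0.00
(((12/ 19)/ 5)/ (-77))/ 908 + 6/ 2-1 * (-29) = 53136157/ 1660505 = 32.00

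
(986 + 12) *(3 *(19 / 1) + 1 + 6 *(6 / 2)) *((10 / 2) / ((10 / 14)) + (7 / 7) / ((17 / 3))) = 9253456 / 17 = 544320.94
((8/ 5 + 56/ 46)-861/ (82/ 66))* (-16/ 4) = 317484/ 115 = 2760.73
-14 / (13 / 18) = -252 / 13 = -19.38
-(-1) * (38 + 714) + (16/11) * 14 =8496/11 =772.36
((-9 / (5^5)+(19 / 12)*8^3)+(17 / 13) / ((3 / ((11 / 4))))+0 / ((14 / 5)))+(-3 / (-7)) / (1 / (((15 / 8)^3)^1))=118618508797 / 145600000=814.69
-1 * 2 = -2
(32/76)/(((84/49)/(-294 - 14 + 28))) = -3920/57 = -68.77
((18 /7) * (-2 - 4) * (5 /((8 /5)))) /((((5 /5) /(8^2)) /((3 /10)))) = -6480 /7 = -925.71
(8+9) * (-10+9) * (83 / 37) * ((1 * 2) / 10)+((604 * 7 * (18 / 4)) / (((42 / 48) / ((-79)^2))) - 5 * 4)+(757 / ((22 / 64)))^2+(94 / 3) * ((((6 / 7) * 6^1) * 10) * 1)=22024342906983 / 156695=140555492.56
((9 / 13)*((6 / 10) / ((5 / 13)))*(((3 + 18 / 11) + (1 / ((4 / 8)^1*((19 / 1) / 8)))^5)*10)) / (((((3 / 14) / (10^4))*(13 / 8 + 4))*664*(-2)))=-341.39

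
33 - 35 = -2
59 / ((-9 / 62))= -3658 / 9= -406.44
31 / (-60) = -31 / 60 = -0.52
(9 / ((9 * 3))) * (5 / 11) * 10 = 50 / 33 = 1.52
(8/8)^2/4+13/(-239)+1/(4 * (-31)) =2779/14818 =0.19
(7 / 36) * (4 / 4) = 7 / 36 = 0.19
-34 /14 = -17 /7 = -2.43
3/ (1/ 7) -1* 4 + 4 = 21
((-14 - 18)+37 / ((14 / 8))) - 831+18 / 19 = -111841 / 133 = -840.91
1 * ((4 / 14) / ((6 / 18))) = 6 / 7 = 0.86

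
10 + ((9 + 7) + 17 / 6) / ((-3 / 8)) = -362 / 9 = -40.22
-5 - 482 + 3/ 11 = -5354/ 11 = -486.73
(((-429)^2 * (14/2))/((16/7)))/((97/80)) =45090045/97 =464845.82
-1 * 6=-6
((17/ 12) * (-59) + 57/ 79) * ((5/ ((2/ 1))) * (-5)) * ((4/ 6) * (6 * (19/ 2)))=37312675/ 948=39359.36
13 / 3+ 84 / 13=421 / 39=10.79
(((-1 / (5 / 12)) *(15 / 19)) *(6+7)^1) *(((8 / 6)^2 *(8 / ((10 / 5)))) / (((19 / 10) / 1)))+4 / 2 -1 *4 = -34002 / 361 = -94.19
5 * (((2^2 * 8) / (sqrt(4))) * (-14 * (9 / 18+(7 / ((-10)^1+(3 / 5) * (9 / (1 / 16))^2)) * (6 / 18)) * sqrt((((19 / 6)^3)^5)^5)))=-84064489874429358255501280323280231004855303181444035 * sqrt(114) / 270474194513492455139559566475264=-3318479747100611603023.22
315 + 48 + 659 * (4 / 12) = 1748 / 3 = 582.67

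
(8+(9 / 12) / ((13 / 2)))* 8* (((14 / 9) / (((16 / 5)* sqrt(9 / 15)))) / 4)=7385* sqrt(15) / 2808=10.19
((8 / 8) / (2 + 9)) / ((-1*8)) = -1 / 88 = -0.01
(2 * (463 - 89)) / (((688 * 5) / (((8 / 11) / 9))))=34 / 1935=0.02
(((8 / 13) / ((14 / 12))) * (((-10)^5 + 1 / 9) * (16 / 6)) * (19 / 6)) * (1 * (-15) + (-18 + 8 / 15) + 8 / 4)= 500140244288 / 36855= 13570485.53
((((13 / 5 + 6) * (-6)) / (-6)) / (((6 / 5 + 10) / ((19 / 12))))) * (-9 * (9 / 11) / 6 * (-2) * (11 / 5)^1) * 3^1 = 22059 / 1120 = 19.70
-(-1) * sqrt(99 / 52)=1.38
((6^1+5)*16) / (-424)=-22 / 53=-0.42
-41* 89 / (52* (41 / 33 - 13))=120417 / 20176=5.97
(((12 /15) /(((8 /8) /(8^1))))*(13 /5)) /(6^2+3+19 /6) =2496 /6325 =0.39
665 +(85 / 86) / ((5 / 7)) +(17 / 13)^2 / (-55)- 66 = 479903881 / 799370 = 600.35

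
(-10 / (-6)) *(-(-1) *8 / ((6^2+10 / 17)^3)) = 24565 / 90240693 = 0.00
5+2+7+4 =18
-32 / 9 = -3.56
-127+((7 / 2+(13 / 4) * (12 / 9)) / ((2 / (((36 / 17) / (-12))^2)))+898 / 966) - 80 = -205.95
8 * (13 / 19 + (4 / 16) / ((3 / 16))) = 920 / 57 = 16.14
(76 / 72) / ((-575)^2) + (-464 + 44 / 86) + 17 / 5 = -117738338933 / 255903750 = -460.09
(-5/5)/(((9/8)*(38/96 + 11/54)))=-384/259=-1.48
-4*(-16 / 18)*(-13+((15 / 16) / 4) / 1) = -817 / 18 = -45.39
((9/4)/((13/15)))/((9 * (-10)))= -3/104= -0.03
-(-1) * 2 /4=0.50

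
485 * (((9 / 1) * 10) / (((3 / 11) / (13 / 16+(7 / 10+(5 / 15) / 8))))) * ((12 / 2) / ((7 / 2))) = 5969865 / 14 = 426418.93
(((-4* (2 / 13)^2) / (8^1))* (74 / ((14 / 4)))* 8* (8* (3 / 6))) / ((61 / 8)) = -75776 / 72163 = -1.05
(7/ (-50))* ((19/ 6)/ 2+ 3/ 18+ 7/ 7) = -0.38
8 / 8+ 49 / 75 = 1.65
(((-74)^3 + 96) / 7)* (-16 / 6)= 3241024 / 21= 154334.48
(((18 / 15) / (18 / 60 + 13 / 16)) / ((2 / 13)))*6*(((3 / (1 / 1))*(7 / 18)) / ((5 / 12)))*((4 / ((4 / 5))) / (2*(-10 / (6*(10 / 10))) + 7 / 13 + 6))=2044224 / 11125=183.75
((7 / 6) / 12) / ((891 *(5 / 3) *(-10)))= -7 / 1069200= -0.00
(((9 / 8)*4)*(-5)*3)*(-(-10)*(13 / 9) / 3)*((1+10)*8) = -28600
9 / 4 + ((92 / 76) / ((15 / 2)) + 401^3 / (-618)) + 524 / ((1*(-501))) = -681987243847 / 6536380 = -104337.15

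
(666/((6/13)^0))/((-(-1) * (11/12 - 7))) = -7992/73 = -109.48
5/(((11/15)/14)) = 1050/11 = 95.45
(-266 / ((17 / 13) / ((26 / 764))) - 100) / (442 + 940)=-347177 / 4487354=-0.08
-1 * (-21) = 21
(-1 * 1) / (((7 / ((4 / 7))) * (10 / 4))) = -8 / 245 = -0.03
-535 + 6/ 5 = -2669/ 5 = -533.80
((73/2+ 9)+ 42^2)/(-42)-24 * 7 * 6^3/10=-220313/60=-3671.88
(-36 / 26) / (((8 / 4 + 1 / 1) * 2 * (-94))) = 3 / 1222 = 0.00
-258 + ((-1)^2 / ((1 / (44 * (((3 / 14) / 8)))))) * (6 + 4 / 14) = -12279 / 49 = -250.59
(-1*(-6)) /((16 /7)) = 2.62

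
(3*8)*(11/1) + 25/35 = 1853/7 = 264.71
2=2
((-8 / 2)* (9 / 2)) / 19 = -18 / 19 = -0.95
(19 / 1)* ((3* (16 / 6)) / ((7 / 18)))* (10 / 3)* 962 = 8773440 / 7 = 1253348.57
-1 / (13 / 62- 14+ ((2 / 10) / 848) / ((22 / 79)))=0.07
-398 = -398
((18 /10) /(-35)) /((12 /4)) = -3 /175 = -0.02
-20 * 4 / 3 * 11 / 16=-55 / 3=-18.33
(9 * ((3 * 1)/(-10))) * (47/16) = -1269/160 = -7.93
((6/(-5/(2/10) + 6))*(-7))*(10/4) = 105/19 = 5.53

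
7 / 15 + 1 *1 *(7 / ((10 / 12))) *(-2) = -49 / 3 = -16.33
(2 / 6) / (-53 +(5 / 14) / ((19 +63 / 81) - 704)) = -86212 / 13707843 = -0.01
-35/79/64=-0.01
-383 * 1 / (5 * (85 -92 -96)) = 383 / 515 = 0.74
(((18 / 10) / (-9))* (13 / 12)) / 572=-1 / 2640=-0.00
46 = 46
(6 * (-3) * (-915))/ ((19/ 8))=131760/ 19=6934.74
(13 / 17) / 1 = 13 / 17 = 0.76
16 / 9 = 1.78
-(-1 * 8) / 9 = 0.89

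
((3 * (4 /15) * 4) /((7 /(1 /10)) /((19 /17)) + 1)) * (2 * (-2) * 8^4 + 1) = -823.89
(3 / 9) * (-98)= -98 / 3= -32.67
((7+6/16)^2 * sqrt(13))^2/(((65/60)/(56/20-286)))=-6434318691/640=-10053622.95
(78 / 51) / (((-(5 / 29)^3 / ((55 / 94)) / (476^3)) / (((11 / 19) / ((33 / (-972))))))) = 7168808481778944 / 22325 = 321111242184.95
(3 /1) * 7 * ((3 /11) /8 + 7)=12999 /88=147.72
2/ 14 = 1/ 7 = 0.14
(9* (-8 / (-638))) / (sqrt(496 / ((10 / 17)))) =9* sqrt(5270) / 168113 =0.00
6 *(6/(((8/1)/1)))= 4.50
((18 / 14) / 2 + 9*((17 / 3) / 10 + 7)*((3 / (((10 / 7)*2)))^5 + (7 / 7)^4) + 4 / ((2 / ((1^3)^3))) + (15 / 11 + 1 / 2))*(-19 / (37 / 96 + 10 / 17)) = -3112.92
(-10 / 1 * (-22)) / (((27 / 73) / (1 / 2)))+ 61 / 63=56393 / 189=298.38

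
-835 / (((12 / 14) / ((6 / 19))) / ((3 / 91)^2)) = -7515 / 22477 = -0.33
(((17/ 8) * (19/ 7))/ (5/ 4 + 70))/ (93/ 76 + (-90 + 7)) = -646/ 652575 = -0.00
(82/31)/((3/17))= 14.99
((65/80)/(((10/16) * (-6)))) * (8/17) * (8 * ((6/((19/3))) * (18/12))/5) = -1872/8075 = -0.23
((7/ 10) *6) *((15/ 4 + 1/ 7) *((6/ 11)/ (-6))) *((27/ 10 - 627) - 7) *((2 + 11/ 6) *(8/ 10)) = 2877.58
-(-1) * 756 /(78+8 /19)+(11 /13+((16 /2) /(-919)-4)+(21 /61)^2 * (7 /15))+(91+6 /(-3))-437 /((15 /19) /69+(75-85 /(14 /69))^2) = 6410849743511702354369 /67108705885675136215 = 95.53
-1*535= -535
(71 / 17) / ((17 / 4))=284 / 289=0.98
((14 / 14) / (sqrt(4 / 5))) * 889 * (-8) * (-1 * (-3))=-10668 * sqrt(5)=-23854.37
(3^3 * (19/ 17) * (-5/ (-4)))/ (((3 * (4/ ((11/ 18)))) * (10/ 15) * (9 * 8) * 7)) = 1045/ 182784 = 0.01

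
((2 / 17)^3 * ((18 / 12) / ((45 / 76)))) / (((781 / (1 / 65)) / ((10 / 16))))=38 / 748225335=0.00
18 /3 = 6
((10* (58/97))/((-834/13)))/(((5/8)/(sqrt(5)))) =-6032* sqrt(5)/40449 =-0.33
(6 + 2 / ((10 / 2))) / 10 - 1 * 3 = -59 / 25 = -2.36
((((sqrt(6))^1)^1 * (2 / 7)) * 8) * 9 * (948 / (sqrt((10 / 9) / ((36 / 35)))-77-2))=-1747080576 * sqrt(6) / 7076069-12286080 * sqrt(21) / 7076069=-612.74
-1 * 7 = -7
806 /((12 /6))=403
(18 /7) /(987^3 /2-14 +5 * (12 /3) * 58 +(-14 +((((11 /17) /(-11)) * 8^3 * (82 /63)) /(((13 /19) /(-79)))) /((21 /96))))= 501228 /93713473407863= 0.00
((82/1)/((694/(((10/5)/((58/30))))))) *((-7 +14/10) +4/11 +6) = 10332/110693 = 0.09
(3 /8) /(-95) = -3 /760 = -0.00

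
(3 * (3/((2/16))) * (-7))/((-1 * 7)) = 72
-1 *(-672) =672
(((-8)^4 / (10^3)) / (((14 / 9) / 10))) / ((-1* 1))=-4608 / 175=-26.33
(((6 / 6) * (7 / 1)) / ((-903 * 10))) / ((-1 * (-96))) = -0.00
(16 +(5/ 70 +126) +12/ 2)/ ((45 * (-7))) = -691/ 1470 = -0.47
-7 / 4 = -1.75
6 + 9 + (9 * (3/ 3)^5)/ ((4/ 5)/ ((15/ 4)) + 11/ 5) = 3390/ 181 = 18.73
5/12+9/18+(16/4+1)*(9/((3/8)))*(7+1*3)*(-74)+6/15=-5327921/60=-88798.68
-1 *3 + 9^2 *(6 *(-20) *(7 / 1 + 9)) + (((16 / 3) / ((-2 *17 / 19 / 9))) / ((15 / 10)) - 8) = -155548.88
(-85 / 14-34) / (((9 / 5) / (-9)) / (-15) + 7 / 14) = -3825 / 49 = -78.06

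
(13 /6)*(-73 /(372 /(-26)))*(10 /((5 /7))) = 86359 /558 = 154.77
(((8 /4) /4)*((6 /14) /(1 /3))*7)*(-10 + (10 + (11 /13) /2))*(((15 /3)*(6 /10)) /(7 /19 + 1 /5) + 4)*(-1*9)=-16533 /104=-158.97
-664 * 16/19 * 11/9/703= -116864/120213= -0.97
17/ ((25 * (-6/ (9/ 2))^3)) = -459/ 1600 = -0.29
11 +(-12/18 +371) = 1144/3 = 381.33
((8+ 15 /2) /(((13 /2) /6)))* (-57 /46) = -5301 /299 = -17.73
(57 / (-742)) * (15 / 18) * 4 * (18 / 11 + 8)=-2.47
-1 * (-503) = 503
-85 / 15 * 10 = -170 / 3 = -56.67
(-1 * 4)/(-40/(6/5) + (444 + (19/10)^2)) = -1200/124283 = -0.01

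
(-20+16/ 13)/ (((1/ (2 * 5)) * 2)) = -1220/ 13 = -93.85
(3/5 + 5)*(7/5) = 196/25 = 7.84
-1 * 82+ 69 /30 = -797 /10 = -79.70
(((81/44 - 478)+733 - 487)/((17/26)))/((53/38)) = -252.38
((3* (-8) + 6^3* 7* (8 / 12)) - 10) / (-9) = -974 / 9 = -108.22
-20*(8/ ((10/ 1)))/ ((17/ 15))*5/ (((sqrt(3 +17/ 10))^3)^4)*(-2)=2400000000/ 183246660593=0.01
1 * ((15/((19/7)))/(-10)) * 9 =-189/38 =-4.97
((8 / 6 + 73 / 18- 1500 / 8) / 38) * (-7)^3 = 562177 / 342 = 1643.79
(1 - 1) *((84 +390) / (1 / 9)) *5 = 0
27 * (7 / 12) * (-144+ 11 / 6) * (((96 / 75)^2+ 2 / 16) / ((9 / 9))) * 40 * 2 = -157938921 / 500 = -315877.84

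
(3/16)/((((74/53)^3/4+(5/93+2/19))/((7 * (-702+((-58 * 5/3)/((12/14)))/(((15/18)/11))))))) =-432216877737/126195508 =-3424.98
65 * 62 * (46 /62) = 2990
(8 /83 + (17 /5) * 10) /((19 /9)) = 25470 /1577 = 16.15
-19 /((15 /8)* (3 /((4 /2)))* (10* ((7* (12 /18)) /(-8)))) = 608 /525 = 1.16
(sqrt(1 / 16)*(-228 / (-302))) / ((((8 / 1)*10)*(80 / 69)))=3933 / 1932800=0.00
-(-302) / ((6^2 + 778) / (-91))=-13741 / 407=-33.76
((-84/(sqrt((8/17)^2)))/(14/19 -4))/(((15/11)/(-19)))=-472549/620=-762.18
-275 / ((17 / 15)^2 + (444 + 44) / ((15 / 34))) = -61875 / 249169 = -0.25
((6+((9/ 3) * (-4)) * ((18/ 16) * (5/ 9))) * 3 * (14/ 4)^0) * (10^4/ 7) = -45000/ 7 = -6428.57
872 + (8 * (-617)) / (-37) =37200 / 37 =1005.41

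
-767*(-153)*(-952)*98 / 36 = -304121636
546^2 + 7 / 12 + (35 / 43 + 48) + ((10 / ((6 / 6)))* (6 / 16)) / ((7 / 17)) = 538503155 / 1806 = 298174.50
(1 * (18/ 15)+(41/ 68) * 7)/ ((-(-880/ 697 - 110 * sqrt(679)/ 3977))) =7329611/ 1150875 - 1284571 * sqrt(679)/ 9207000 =2.73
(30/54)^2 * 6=50/27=1.85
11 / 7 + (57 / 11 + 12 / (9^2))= 14348 / 2079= 6.90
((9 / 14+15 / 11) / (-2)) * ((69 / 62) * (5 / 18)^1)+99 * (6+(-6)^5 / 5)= -29287747193 / 190960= -153371.11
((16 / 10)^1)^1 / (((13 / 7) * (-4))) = -14 / 65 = -0.22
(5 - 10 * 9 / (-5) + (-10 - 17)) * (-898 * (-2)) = -7184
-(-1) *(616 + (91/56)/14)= 69005/112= 616.12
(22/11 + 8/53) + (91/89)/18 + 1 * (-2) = 17639/84906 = 0.21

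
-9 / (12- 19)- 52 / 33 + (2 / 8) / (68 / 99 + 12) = -313739 / 1160544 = -0.27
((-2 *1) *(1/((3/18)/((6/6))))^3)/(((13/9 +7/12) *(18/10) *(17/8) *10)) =-6912/1241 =-5.57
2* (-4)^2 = 32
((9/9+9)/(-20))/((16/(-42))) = 21/16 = 1.31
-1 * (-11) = 11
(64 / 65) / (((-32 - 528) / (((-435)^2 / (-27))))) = 3364 / 273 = 12.32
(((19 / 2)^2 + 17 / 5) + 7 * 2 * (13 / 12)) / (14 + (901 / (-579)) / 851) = 1072342547 / 137946100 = 7.77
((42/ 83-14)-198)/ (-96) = 8777/ 3984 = 2.20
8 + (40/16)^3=189/8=23.62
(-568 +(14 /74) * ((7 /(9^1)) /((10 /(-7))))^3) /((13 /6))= -15321487543 /58441500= -262.17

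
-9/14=-0.64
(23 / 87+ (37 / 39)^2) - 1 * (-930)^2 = -38149822738 / 44109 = -864898.84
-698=-698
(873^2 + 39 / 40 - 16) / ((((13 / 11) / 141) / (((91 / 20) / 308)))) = 4298322819 / 3200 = 1343225.88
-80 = -80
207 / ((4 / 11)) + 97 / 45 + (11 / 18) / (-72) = 3702653 / 6480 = 571.40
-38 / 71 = -0.54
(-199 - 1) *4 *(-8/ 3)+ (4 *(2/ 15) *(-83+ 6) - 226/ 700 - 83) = 2109391/ 1050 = 2008.94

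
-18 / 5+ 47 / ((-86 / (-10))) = 401 / 215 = 1.87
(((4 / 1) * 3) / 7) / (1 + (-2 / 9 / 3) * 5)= 324 / 119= 2.72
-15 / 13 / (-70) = 0.02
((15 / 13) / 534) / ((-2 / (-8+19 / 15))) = 101 / 13884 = 0.01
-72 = -72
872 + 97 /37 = 32361 /37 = 874.62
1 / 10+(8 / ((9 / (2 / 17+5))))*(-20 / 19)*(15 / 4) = -57677 / 3230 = -17.86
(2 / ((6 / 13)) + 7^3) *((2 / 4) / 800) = 0.22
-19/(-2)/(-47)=-19/94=-0.20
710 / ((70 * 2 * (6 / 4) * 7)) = 71 / 147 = 0.48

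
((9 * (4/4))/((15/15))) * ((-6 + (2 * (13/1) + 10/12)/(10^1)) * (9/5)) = -5373/100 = -53.73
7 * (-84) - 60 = -648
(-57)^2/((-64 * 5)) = -3249/320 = -10.15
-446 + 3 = -443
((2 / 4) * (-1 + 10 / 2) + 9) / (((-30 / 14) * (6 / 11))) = -847 / 90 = -9.41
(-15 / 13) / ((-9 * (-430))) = -1 / 3354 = -0.00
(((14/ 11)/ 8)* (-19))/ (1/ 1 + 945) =-133/ 41624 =-0.00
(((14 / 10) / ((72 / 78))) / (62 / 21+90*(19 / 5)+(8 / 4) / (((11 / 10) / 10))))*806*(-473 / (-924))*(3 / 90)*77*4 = 1335667333 / 75495600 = 17.69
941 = 941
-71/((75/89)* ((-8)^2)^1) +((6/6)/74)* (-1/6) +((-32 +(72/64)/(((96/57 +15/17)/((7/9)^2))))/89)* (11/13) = -828096514777/511036718400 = -1.62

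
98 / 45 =2.18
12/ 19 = 0.63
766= 766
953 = 953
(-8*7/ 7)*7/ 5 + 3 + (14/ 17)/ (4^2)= -5541/ 680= -8.15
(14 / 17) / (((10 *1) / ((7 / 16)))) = 49 / 1360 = 0.04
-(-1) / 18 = 1 / 18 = 0.06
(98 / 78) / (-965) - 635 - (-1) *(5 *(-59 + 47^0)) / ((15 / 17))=-36267644 / 37635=-963.67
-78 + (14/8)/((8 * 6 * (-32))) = -479239/6144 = -78.00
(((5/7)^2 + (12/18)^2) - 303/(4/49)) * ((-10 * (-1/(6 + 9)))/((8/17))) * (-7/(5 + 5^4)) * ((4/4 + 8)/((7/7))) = 111279331/211680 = 525.70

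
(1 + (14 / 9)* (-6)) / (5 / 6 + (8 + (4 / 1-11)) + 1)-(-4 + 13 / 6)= -113 / 102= -1.11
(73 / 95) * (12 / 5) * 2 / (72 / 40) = 584 / 285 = 2.05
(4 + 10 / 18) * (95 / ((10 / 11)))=8569 / 18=476.06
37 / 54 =0.69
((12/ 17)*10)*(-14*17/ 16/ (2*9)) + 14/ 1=49/ 6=8.17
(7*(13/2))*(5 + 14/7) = 637/2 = 318.50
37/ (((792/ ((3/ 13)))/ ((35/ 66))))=1295/ 226512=0.01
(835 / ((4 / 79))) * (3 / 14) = 197895 / 56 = 3533.84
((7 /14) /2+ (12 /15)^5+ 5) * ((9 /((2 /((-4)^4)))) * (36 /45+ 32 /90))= 116015744 /15625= 7425.01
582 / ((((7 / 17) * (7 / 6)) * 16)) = 14841 / 196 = 75.72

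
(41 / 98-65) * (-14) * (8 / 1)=50632 / 7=7233.14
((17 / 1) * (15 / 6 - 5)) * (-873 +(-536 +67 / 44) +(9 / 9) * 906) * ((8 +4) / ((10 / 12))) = 3375945 / 11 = 306904.09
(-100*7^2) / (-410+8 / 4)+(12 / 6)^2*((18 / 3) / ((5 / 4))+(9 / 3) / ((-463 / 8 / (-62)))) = 10405091 / 236130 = 44.07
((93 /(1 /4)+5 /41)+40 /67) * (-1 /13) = -1023859 /35711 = -28.67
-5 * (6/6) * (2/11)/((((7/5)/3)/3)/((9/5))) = -810/77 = -10.52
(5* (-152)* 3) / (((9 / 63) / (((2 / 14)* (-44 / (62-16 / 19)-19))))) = 26121960 / 581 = 44960.34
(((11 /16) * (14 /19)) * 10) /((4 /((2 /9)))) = 385 /1368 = 0.28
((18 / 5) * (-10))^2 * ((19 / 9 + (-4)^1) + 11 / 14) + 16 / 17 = -170024 / 119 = -1428.77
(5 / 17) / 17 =5 / 289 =0.02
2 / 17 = 0.12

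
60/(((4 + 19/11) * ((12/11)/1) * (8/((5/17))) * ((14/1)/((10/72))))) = 15125/4318272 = 0.00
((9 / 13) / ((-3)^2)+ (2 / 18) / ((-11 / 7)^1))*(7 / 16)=7 / 2574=0.00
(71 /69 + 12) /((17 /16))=14384 /1173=12.26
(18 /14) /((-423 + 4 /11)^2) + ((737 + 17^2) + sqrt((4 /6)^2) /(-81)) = 37719618008239 /36764054901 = 1025.99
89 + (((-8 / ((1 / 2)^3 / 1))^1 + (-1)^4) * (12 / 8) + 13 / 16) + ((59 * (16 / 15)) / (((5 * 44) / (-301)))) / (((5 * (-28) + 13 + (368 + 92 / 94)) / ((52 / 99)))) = -72444524869 / 14862236400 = -4.87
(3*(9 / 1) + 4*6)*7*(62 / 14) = 1581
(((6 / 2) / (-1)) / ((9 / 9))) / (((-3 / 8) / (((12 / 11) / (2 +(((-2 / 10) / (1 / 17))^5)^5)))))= -0.00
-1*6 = -6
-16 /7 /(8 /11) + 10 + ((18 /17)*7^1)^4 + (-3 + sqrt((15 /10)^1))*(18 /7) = 9*sqrt(6) /7 + 1763830506 /584647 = 3020.06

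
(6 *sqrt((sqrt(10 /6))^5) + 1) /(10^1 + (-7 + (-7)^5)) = -5 *3^(3 /4) *5^(1 /4) /25206 - 1 /16804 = -0.00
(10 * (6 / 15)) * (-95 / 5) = -76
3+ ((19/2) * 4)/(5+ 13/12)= 9.25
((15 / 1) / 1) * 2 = 30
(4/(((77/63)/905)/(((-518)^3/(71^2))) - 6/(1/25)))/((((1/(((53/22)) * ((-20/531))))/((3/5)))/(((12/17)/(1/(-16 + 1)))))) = -28800330718521600/1873549816752408883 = -0.02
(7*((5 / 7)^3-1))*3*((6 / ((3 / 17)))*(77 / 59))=-244596 / 413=-592.24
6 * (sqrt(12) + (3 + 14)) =12 * sqrt(3) + 102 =122.78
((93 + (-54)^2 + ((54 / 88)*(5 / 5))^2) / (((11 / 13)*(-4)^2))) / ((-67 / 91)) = -6892338999 / 22829312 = -301.91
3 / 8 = 0.38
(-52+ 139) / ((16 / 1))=87 / 16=5.44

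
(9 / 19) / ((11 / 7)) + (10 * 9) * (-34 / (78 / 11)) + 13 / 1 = -1136350 / 2717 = -418.24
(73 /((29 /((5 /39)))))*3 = 365 /377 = 0.97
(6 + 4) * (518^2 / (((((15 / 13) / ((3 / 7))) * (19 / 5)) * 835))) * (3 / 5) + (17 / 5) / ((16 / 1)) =47892277 / 253840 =188.67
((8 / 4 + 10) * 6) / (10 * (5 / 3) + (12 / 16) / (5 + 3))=6912 / 1609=4.30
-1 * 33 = -33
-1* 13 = -13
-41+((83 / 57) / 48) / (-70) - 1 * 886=-177539123 / 191520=-927.00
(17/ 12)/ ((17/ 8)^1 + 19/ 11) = 374/ 1017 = 0.37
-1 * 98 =-98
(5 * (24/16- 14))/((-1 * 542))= 0.12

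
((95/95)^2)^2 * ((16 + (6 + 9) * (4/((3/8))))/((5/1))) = 176/5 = 35.20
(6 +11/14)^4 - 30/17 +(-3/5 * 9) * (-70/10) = 7040971333/3265360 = 2156.26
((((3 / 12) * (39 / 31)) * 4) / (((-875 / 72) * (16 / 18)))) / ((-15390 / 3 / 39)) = 4563 / 5153750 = 0.00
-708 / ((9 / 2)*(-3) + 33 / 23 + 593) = -32568 / 26723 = -1.22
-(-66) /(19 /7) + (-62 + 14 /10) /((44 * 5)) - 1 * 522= -10407357 /20900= -497.96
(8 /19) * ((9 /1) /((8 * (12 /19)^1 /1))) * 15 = 11.25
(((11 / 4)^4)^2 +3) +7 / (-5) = 1072318693 / 327680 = 3272.46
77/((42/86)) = 473/3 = 157.67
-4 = -4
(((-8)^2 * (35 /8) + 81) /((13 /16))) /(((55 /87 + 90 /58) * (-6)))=-2204 /65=-33.91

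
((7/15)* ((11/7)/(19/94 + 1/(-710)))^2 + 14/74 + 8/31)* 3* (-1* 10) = -78481888981880/90051666229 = -871.52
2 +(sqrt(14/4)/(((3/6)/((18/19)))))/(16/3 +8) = 27*sqrt(14)/380 +2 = 2.27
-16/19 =-0.84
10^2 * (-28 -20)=-4800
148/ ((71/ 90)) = 13320/ 71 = 187.61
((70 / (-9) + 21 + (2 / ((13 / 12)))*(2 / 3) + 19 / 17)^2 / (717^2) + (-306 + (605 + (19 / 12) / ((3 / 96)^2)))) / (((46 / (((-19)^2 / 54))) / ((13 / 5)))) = 1409911349888849383 / 1943059595885460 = 725.61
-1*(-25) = 25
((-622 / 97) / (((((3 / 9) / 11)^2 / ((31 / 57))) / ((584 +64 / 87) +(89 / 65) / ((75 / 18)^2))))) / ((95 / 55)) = -53047007886853816 / 41254403125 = -1285850.82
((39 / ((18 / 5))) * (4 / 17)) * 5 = 650 / 51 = 12.75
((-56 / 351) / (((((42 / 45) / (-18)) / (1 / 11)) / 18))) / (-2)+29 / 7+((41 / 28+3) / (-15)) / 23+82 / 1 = 23100109 / 276276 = 83.61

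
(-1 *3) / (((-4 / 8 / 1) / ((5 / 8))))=15 / 4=3.75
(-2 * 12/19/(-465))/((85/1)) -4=-1001292/250325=-4.00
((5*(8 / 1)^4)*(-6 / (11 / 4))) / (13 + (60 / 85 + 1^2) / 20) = -55705600 / 16313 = -3414.80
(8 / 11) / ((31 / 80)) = 1.88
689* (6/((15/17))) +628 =26566/5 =5313.20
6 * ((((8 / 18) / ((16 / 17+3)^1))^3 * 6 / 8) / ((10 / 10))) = 157216 / 24361803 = 0.01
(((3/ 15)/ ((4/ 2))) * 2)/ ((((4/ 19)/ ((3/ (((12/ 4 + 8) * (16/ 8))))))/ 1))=57/ 440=0.13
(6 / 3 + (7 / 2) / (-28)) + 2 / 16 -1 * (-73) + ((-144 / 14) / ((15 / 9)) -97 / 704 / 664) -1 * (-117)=3040330429 / 16360960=185.83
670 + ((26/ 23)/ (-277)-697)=-172043/ 6371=-27.00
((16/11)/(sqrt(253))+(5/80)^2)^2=sqrt(253)/22264+16807829/2006253568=0.01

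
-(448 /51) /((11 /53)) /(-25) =1.69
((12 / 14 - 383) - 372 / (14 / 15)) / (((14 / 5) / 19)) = -519175 / 98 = -5297.70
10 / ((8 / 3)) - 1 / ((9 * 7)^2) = 59531 / 15876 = 3.75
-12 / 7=-1.71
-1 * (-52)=52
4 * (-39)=-156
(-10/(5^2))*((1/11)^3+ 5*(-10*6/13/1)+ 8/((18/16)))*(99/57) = 4972382/448305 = 11.09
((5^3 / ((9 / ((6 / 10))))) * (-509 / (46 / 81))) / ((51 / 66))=-3779325 / 391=-9665.79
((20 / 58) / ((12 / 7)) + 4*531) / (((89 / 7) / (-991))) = -2563991507 / 15486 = -165568.35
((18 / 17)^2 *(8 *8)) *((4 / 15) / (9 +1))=13824 / 7225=1.91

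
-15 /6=-2.50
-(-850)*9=7650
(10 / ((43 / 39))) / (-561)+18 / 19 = 142268 / 152779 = 0.93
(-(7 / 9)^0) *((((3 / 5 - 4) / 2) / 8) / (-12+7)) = -17 / 400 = -0.04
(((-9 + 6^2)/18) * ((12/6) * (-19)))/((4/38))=-1083/2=-541.50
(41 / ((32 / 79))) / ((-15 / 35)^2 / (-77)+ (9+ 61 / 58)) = 354401663 / 35186192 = 10.07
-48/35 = -1.37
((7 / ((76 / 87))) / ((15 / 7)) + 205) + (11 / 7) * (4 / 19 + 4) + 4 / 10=573911 / 2660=215.76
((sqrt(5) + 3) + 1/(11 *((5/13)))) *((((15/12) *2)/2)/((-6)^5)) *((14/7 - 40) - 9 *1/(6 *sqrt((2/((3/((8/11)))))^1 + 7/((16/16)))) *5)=(55 *sqrt(5) + 178) *(15 *sqrt(8151) + 18772)/169019136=0.04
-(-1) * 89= 89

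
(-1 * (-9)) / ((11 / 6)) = 54 / 11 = 4.91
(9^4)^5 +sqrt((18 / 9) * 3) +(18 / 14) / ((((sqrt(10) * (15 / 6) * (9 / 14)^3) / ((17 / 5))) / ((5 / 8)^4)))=4165 * sqrt(10) / 41472 +sqrt(6) +12157665459056928801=12157665459056928803.77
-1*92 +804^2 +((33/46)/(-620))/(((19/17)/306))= 175114938727/270940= 646323.68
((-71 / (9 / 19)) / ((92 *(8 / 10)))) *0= 0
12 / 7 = 1.71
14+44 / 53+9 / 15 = 4089 / 265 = 15.43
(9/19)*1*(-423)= -200.37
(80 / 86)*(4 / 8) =20 / 43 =0.47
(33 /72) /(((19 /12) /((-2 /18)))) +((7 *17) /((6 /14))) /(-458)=-25000 /39159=-0.64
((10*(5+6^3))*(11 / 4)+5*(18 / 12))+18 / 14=42604 / 7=6086.29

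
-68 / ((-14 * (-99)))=-34 / 693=-0.05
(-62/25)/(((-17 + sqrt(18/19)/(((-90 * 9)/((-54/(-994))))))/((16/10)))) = 79145635744/339081604745-246512 * sqrt(38)/1695408023725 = 0.23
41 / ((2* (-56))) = -41 / 112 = -0.37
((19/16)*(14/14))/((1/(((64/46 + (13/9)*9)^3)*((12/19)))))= 108794073/48668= 2235.43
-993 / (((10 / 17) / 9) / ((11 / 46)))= -1671219 / 460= -3633.08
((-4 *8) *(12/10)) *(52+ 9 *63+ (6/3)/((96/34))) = -118984/5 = -23796.80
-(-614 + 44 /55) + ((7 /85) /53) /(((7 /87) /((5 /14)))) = 38674959 /63070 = 613.21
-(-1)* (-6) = -6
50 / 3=16.67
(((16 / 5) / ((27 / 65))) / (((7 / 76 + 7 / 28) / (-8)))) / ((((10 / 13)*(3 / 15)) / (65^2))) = -133577600 / 27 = -4947318.52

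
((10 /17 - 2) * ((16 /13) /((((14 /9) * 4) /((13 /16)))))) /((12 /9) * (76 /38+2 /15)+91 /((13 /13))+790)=-1215 /4732987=-0.00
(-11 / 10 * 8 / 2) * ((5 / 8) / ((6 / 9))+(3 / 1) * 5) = -561 / 8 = -70.12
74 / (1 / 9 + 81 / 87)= 9657 / 136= 71.01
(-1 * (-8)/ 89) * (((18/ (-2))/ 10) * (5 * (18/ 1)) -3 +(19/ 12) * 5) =-1826/ 267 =-6.84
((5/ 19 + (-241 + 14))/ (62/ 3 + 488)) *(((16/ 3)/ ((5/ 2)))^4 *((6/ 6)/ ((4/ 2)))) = -376438784/ 81545625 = -4.62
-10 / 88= -5 / 44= -0.11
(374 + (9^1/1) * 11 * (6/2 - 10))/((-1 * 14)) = 319/14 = 22.79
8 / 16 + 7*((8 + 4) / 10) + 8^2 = 729 / 10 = 72.90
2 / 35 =0.06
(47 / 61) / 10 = 47 / 610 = 0.08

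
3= 3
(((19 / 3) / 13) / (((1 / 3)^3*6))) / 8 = 0.27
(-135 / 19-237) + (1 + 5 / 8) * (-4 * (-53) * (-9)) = -127095 / 38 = -3344.61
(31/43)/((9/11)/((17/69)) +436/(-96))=-0.59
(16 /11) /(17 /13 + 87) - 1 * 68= -214624 /3157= -67.98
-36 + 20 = -16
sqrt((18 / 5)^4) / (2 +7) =36 / 25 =1.44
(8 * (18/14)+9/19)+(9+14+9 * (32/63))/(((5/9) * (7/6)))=248103/4655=53.30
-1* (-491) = 491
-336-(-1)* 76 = -260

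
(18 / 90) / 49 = 1 / 245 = 0.00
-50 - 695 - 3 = -748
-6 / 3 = -2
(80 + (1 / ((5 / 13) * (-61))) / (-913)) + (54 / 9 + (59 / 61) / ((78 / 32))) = 938281477 / 10860135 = 86.40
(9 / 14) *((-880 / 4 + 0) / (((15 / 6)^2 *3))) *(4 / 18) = -176 / 105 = -1.68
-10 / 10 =-1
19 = 19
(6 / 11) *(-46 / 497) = -276 / 5467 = -0.05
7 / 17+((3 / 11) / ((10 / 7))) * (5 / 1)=511 / 374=1.37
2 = 2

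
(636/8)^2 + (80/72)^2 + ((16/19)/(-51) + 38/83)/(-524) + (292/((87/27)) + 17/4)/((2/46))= 140301763068767/16499277342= 8503.51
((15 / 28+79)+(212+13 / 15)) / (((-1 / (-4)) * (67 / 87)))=3561461 / 2345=1518.75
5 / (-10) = -1 / 2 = -0.50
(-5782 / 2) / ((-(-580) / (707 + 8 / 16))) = -818153 / 232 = -3526.52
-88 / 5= -17.60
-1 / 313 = -0.00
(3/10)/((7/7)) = 3/10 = 0.30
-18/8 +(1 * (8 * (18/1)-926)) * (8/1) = -25033/4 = -6258.25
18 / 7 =2.57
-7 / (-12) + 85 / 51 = 2.25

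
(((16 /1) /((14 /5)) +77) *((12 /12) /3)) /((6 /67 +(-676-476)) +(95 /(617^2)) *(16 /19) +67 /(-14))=-9845378918 /413040256869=-0.02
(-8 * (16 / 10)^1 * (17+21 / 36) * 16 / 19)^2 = 2917728256 / 81225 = 35921.55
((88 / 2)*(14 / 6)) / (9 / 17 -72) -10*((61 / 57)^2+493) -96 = -6630397216 / 1315845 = -5038.89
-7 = -7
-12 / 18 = -2 / 3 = -0.67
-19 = -19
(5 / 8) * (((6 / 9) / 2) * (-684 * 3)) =-427.50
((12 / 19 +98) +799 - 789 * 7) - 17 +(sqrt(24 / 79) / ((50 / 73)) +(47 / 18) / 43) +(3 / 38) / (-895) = -30550725788 / 6580935 +73 * sqrt(474) / 1975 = -4641.50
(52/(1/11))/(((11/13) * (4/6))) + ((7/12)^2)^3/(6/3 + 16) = 1014.00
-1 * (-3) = 3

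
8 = 8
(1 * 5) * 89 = 445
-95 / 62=-1.53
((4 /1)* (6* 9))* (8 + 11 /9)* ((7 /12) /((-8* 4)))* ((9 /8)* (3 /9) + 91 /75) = -57.68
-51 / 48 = -17 / 16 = -1.06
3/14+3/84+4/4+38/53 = 417/212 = 1.97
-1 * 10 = -10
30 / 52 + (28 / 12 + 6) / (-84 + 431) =16265 / 27066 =0.60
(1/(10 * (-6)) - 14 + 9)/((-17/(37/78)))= 11137/79560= 0.14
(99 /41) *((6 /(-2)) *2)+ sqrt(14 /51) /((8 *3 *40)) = -594 /41+ sqrt(714) /48960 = -14.49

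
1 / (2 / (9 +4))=6.50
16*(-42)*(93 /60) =-5208 /5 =-1041.60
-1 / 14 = -0.07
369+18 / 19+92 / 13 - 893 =-127446 / 247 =-515.98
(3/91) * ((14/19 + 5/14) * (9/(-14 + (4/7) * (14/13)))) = -2619/107996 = -0.02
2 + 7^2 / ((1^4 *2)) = 53 / 2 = 26.50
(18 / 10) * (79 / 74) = 711 / 370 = 1.92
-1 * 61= -61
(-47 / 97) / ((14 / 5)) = -235 / 1358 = -0.17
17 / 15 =1.13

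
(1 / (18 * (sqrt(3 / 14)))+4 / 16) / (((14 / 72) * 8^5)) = sqrt(42) / 344064+9 / 229376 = 0.00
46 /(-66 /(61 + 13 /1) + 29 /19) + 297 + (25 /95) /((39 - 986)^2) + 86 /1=1730825228553 /3799779733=455.51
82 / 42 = 41 / 21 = 1.95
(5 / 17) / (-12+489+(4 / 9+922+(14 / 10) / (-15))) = 0.00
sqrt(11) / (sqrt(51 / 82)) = sqrt(46002) / 51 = 4.21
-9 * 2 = -18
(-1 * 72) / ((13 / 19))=-1368 / 13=-105.23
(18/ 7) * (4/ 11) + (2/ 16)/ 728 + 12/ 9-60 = -11095519/ 192192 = -57.73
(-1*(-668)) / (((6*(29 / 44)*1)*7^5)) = 14696 / 1462209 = 0.01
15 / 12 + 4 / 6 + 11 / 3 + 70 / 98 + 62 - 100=-2663 / 84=-31.70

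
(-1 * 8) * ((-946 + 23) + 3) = 7360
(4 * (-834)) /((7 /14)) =-6672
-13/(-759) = 13/759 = 0.02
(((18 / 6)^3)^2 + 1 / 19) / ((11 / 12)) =166224 / 209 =795.33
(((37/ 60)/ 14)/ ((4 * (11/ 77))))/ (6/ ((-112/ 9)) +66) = 259/ 220140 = 0.00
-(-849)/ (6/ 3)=849/ 2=424.50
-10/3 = -3.33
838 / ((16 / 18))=3771 / 4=942.75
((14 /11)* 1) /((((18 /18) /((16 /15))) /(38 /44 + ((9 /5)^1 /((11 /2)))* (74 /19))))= 500528 /172425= 2.90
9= 9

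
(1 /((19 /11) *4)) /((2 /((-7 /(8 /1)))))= -77 /1216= -0.06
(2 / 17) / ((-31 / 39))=-78 / 527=-0.15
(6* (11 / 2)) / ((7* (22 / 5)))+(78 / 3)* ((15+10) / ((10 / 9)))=8205 / 14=586.07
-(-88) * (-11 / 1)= -968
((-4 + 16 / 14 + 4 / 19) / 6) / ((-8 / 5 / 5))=550 / 399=1.38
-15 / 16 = -0.94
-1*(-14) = 14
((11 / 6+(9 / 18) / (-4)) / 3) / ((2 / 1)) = 41 / 144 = 0.28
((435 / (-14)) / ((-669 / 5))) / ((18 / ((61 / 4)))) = 44225 / 224784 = 0.20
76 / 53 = 1.43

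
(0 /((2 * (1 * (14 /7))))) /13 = 0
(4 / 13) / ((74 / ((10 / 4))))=5 / 481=0.01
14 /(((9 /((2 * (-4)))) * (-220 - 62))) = 56 /1269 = 0.04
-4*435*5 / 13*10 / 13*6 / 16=-32625 / 169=-193.05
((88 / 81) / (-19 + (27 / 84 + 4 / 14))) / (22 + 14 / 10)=-2464 / 976131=-0.00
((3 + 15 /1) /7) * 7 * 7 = 126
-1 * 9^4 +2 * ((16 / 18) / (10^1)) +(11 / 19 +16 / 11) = -61685408 / 9405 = -6558.79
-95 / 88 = -1.08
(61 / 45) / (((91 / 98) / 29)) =24766 / 585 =42.34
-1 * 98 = -98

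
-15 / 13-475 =-6190 / 13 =-476.15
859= 859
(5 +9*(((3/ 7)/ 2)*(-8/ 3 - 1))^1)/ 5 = -29/ 70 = -0.41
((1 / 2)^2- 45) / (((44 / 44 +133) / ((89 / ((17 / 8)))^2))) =-11342872 / 19363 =-585.80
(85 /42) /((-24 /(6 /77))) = -0.01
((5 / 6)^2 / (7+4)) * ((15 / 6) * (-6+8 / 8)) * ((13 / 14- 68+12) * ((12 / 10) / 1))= 32125 / 616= 52.15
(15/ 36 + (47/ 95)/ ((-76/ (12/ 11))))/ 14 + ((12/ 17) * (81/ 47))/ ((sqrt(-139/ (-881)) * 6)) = 97583/ 3335640 + 162 * sqrt(122459)/ 111061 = 0.54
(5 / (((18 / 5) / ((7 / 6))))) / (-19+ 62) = 175 / 4644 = 0.04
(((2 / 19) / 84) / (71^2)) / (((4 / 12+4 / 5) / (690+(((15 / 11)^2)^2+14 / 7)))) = 50910985 / 333747480682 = 0.00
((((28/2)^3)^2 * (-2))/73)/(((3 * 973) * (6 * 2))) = -537824/91323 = -5.89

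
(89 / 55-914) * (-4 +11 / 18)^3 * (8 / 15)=3796711187 / 200475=18938.58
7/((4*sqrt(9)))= 7/12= 0.58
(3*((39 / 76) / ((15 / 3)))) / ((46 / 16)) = 234 / 2185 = 0.11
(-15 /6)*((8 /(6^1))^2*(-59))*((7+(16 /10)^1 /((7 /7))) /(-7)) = -20296 /63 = -322.16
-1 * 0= 0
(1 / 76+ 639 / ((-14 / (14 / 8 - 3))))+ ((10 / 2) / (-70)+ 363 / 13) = 1174591 / 13832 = 84.92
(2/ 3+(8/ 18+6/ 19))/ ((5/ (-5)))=-1.43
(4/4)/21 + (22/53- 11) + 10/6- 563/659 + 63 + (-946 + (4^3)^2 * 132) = 131970095179/244489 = 539779.28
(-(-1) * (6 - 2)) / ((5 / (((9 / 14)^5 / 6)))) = 19683 / 1344560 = 0.01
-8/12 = -2/3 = -0.67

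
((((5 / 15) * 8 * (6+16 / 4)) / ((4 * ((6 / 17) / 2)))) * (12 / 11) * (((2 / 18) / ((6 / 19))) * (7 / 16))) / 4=11305 / 7128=1.59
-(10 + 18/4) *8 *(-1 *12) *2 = 2784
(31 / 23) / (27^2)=31 / 16767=0.00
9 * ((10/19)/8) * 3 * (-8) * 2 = -540/19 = -28.42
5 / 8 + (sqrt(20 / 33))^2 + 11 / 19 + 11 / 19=11983 / 5016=2.39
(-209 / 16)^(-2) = 256 / 43681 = 0.01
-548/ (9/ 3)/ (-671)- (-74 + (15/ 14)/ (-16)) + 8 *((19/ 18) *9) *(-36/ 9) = -103556813/ 450912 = -229.66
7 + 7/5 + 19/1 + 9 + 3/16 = 36.59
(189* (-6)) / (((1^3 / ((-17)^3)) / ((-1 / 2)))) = -2785671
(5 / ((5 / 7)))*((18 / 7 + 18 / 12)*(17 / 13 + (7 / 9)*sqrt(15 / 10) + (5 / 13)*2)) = 133*sqrt(6) / 12 + 1539 / 26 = 86.34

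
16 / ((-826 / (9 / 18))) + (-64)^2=1691644 / 413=4095.99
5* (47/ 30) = 47/ 6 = 7.83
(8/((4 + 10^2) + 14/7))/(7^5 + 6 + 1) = 2/445571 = 0.00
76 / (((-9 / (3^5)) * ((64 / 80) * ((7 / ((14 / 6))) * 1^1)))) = -855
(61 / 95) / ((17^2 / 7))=427 / 27455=0.02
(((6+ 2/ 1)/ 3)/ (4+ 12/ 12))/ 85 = 8/ 1275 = 0.01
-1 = -1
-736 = -736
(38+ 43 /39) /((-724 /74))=-56425 /14118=-4.00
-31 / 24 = -1.29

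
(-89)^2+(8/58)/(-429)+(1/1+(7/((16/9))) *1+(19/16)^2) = 25247776817/3184896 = 7927.35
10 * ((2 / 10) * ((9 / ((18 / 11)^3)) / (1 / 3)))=1331 / 108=12.32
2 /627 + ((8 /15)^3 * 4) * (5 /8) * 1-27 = -3755071 /141075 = -26.62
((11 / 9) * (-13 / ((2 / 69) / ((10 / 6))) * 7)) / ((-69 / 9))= 5005 / 6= 834.17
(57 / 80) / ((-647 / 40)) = -57 / 1294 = -0.04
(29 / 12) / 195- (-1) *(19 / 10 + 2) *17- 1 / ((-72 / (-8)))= 51637 / 780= 66.20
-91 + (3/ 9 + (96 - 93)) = -263/ 3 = -87.67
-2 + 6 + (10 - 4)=10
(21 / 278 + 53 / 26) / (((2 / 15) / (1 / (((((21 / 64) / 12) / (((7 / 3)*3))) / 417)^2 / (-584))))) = -1371749194137600 / 13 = -105519168779815.38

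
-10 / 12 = -5 / 6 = -0.83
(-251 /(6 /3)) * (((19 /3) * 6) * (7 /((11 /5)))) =-166915 /11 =-15174.09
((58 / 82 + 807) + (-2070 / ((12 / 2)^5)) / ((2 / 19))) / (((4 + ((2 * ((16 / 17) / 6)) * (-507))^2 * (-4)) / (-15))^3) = 86058395865573875 / 32817268752543741202642944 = 0.00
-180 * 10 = -1800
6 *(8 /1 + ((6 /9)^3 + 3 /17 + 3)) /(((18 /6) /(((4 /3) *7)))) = 294896 /1377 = 214.16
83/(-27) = -83/27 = -3.07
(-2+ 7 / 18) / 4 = -29 / 72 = -0.40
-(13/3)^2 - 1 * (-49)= 30.22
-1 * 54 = -54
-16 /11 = -1.45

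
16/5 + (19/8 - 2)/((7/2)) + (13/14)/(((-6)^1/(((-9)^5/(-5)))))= -9122/5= -1824.40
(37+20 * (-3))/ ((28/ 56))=-46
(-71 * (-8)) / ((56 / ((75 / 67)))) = 5325 / 469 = 11.35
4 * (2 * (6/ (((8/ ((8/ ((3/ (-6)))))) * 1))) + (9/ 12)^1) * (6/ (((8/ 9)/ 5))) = -12555/ 4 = -3138.75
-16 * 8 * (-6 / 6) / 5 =128 / 5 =25.60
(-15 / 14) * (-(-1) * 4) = -30 / 7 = -4.29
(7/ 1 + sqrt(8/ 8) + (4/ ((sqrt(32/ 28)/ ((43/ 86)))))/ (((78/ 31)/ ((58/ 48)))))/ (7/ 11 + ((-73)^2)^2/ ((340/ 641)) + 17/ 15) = 840565 * sqrt(14)/ 187420899659448 + 89760/ 600708011729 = 0.00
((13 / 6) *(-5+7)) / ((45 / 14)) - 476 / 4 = -15883 / 135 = -117.65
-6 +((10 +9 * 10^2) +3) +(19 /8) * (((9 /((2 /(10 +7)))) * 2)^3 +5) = 34028657 /4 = 8507164.25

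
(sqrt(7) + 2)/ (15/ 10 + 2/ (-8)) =3.72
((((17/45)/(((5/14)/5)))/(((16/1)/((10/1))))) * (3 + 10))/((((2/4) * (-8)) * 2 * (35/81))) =-1989/160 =-12.43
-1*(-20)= 20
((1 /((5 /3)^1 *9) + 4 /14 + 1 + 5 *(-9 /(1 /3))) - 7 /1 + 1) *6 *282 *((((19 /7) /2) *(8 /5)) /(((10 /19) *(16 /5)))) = -304637.29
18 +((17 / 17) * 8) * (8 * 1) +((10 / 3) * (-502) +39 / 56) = -267227 / 168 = -1590.64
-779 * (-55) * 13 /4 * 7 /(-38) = -205205 /8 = -25650.62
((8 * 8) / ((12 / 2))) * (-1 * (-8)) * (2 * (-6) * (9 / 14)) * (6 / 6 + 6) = -4608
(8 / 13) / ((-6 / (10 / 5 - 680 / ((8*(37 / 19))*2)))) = 978 / 481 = 2.03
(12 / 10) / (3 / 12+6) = 24 / 125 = 0.19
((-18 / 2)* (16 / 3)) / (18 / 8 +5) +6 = -18 / 29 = -0.62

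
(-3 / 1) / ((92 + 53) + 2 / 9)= -27 / 1307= -0.02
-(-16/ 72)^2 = -4/ 81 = -0.05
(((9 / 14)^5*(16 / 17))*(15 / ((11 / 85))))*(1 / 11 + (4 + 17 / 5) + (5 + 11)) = 572184810 / 2033647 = 281.36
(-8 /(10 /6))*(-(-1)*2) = -48 /5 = -9.60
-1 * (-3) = 3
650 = 650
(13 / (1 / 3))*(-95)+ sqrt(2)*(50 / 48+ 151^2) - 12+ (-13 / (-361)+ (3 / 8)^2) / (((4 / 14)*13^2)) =-29026589417 / 7809152+ 547249*sqrt(2) / 24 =28529.96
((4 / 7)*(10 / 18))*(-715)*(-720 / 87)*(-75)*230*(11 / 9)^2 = -795938000000 / 16443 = -48405887.00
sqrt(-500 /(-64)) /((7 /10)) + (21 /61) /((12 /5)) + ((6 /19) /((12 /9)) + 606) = 25* sqrt(5) /14 + 2811179 /4636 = 610.37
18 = 18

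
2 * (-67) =-134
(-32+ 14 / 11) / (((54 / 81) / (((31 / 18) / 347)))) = -0.23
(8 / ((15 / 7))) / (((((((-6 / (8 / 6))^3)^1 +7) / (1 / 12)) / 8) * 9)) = -896 / 272565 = -0.00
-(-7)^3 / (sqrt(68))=343 * sqrt(17) / 34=41.59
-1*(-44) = 44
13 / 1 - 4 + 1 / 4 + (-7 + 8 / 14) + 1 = 3.82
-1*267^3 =-19034163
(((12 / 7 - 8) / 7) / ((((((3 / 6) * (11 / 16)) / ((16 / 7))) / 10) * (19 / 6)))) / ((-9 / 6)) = 81920 / 6517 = 12.57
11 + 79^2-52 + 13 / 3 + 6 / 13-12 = 241519 / 39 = 6192.79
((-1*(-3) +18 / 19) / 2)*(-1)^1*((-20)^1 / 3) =250 / 19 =13.16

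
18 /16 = 9 /8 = 1.12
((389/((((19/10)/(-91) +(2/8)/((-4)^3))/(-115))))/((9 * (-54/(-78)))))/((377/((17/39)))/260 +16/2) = 23031438976000/900544797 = 25575.01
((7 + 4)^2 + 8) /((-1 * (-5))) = 129 /5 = 25.80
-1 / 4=-0.25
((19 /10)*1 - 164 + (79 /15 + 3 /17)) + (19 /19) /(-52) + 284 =337663 /2652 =127.32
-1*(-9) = 9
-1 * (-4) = 4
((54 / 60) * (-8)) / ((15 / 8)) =-96 / 25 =-3.84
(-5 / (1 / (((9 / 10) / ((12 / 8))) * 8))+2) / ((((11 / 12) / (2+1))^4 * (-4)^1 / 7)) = 5878656 / 1331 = 4416.72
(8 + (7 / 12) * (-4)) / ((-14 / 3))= -17 / 14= -1.21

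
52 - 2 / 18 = 467 / 9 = 51.89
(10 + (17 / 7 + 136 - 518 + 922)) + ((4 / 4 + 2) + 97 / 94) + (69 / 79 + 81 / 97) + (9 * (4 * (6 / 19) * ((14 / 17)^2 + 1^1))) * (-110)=-42650884991741 / 27687016714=-1540.47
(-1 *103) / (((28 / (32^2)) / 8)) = -30134.86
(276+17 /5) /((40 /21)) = 29337 /200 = 146.68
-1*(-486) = 486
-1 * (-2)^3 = 8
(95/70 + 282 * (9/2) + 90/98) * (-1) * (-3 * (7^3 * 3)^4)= 8551699471889595/2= 4275849735944797.50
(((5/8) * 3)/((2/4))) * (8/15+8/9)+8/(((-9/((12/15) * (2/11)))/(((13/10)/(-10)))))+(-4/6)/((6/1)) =21611/4125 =5.24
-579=-579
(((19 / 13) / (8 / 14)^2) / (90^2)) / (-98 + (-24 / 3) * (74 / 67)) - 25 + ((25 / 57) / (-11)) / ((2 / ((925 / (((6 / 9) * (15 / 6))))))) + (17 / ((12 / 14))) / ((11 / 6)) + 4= -53551547831993 / 2520497865600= -21.25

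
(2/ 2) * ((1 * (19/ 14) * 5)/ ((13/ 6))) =285/ 91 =3.13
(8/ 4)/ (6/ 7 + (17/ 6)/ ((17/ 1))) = 84/ 43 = 1.95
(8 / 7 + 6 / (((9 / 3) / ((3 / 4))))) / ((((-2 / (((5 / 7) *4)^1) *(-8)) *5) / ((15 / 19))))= 555 / 7448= 0.07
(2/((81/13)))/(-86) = -13/3483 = -0.00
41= 41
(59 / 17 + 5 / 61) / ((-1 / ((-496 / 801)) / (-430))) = -945.93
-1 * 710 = -710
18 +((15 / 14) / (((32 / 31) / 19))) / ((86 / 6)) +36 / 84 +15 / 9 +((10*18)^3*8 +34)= 2696346757787 / 57792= 46656055.47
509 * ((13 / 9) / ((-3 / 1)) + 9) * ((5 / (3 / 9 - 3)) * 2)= -292675 / 18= -16259.72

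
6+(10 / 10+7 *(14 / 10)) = 16.80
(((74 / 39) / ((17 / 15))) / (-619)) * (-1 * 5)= 1850 / 136799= 0.01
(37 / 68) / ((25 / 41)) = 1517 / 1700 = 0.89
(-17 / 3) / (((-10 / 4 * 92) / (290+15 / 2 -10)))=85 / 12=7.08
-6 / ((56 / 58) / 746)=-32451 / 7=-4635.86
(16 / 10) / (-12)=-2 / 15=-0.13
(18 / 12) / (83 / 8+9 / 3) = 12 / 107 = 0.11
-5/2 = -2.50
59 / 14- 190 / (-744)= 11639 / 2604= 4.47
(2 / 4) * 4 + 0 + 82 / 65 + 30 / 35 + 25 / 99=196901 / 45045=4.37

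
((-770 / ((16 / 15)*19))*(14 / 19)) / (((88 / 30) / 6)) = -165375 / 2888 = -57.26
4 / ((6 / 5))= 10 / 3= 3.33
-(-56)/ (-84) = -2/ 3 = -0.67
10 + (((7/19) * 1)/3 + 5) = 862/57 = 15.12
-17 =-17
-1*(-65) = 65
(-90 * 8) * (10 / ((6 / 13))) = -15600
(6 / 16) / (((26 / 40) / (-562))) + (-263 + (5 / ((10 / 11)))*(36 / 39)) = -7568 / 13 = -582.15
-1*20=-20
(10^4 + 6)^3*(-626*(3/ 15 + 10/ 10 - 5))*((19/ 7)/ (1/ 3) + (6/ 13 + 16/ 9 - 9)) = 13488257758436865728/ 4095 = 3293835838446121.06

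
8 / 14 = 4 / 7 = 0.57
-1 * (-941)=941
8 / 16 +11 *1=23 / 2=11.50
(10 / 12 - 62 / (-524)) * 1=0.95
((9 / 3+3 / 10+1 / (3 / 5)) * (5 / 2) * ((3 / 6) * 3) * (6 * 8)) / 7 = 894 / 7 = 127.71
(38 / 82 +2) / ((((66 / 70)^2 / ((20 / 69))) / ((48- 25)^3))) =1309010500 / 133947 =9772.60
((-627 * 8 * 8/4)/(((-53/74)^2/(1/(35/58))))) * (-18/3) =19117460736/98315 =194451.11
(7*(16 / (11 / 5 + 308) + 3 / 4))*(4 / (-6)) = -3.74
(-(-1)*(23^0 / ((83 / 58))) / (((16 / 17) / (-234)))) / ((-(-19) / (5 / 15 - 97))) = 2787915 / 3154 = 883.93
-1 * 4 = -4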